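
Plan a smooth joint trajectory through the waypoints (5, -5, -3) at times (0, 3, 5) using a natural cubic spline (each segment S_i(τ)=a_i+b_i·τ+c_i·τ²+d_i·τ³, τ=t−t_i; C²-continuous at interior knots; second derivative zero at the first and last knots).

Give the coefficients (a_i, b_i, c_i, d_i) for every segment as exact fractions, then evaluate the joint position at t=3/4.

  seg 0: a=5 b=-139/30 c=0 d=13/90
  seg 1: a=-5 b=-11/15 c=13/10 d=-13/60
S(3/4) = 203/128

Δ: Δ0=-10/3, Δ1=1
row 1: diag=10, rhs=26; c'=1/5, d'=13/5
back: M1=13/5
M: M0=0, M1=13/5, M2=0
seg 0: a=5, c=M0/2=0, d=(M1−M0)/(6·3)=13/90, b=Δ0−h0·(2M0+M1)/6=-139/30
seg 1: a=-5, c=M1/2=13/10, d=(M2−M1)/(6·2)=-13/60, b=Δ1−h1·(2M1+M2)/6=-11/15
t_q=3/4 → seg 0, τ=3/4; S=5+-139/30·τ+0·τ²+13/90·τ³=203/128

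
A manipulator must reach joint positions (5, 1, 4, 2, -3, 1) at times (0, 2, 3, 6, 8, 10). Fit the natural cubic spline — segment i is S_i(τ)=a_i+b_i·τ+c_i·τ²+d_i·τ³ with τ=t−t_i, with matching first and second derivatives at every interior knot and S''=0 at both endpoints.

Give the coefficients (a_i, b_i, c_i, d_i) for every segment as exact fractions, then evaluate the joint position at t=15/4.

  seg 0: a=5 b=-18083/4710 c=0 d=8663/18840
  seg 1: a=1 b=3953/2355 c=8663/3140 d=-13541/9420
  seg 2: a=4 b=27167/9420 c=-2439/1570 d=697/5652
  seg 3: a=2 b=-7318/2355 c=-1393/3140 d=176/471
  seg 4: a=-3 b=-937/2355 c=5647/3140 d=-5647/18840
S(15/4) = 1073359/200960

Δ: Δ0=-2, Δ1=3, Δ2=-2/3, Δ3=-5/2, Δ4=2
row 1: diag=6, rhs=30; c'=1/6, d'=5
row 2: denom=8−1·1/6=47/6; d'=(-22−1·5)/(47/6)=-162/47
row 3: denom=10−3·18/47=416/47; d'=(-11−3·-162/47)/(416/47)=-31/416
row 4: denom=8−2·47/208=785/104; d'=(27−2·-31/416)/(785/104)=5647/1570
back: M4=5647/1570
back: M3=-31/416−47/208·5647/1570=-1393/1570
back: M2=-162/47−18/47·-1393/1570=-2439/785
back: M1=5−1/6·-2439/785=8663/1570
M: M0=0, M1=8663/1570, M2=-2439/785, M3=-1393/1570, M4=5647/1570, M5=0
seg 0: a=5, c=M0/2=0, d=(M1−M0)/(6·2)=8663/18840, b=Δ0−h0·(2M0+M1)/6=-18083/4710
seg 1: a=1, c=M1/2=8663/3140, d=(M2−M1)/(6·1)=-13541/9420, b=Δ1−h1·(2M1+M2)/6=3953/2355
seg 2: a=4, c=M2/2=-2439/1570, d=(M3−M2)/(6·3)=697/5652, b=Δ2−h2·(2M2+M3)/6=27167/9420
seg 3: a=2, c=M3/2=-1393/3140, d=(M4−M3)/(6·2)=176/471, b=Δ3−h3·(2M3+M4)/6=-7318/2355
seg 4: a=-3, c=M4/2=5647/3140, d=(M5−M4)/(6·2)=-5647/18840, b=Δ4−h4·(2M4+M5)/6=-937/2355
t_q=15/4 → seg 2, τ=3/4; S=4+27167/9420·τ+-2439/1570·τ²+697/5652·τ³=1073359/200960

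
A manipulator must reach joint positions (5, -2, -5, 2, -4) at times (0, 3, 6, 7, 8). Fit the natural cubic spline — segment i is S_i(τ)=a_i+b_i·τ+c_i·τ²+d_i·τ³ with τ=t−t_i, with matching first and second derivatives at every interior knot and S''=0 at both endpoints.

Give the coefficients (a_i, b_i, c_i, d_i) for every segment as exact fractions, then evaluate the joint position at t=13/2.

Δ: Δ0=-7/3, Δ1=-1, Δ2=7, Δ3=-6
row 1: diag=12, rhs=8; c'=1/4, d'=2/3
row 2: denom=8−3·1/4=29/4; d'=(48−3·2/3)/(29/4)=184/29
row 3: denom=4−1·4/29=112/29; d'=(-78−1·184/29)/(112/29)=-1223/56
back: M3=-1223/56
back: M2=184/29−4/29·-1223/56=131/14
back: M1=2/3−1/4·131/14=-281/168
M: M0=0, M1=-281/168, M2=131/14, M3=-1223/56, M4=0
seg 0: a=5, c=M0/2=0, d=(M1−M0)/(6·3)=-281/3024, b=Δ0−h0·(2M0+M1)/6=-503/336
seg 1: a=-2, c=M1/2=-281/336, d=(M2−M1)/(6·3)=1853/3024, b=Δ1−h1·(2M1+M2)/6=-673/168
seg 2: a=-5, c=M2/2=131/28, d=(M3−M2)/(6·1)=-1747/336, b=Δ2−h2·(2M2+M3)/6=361/48
seg 3: a=2, c=M3/2=-1223/112, d=(M4−M3)/(6·1)=1223/336, b=Δ3−h3·(2M3+M4)/6=215/168
t_q=13/2 → seg 2, τ=1/2; S=-5+361/48·τ+131/28·τ²+-1747/336·τ³=-645/896

  seg 0: a=5 b=-503/336 c=0 d=-281/3024
  seg 1: a=-2 b=-673/168 c=-281/336 d=1853/3024
  seg 2: a=-5 b=361/48 c=131/28 d=-1747/336
  seg 3: a=2 b=215/168 c=-1223/112 d=1223/336
S(13/2) = -645/896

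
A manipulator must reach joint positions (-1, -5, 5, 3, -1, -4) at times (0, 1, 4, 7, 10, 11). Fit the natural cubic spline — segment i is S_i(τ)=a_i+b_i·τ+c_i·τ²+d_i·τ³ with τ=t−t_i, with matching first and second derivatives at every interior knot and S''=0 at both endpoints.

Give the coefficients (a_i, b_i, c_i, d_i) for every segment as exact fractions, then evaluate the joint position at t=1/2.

  seg 0: a=-1 b=-1721/333 c=0 d=389/333
  seg 1: a=-5 b=-554/333 c=389/111 d=-1837/2997
  seg 2: a=5 b=937/333 c=-670/333 d=23/81
  seg 3: a=3 b=-530/333 c=181/333 d=-457/2997
  seg 4: a=-1 b=-815/333 c=-92/111 d=92/333
S(1/2) = -3053/888

Δ: Δ0=-4, Δ1=10/3, Δ2=-2/3, Δ3=-4/3, Δ4=-3
row 1: diag=8, rhs=44; c'=3/8, d'=11/2
row 2: denom=12−3·3/8=87/8; d'=(-24−3·11/2)/(87/8)=-108/29
row 3: denom=12−3·8/29=324/29; d'=(-4−3·-108/29)/(324/29)=52/81
row 4: denom=8−3·29/108=259/36; d'=(-10−3·52/81)/(259/36)=-184/111
back: M4=-184/111
back: M3=52/81−29/108·-184/111=362/333
back: M2=-108/29−8/29·362/333=-1340/333
back: M1=11/2−3/8·-1340/333=778/111
M: M0=0, M1=778/111, M2=-1340/333, M3=362/333, M4=-184/111, M5=0
seg 0: a=-1, c=M0/2=0, d=(M1−M0)/(6·1)=389/333, b=Δ0−h0·(2M0+M1)/6=-1721/333
seg 1: a=-5, c=M1/2=389/111, d=(M2−M1)/(6·3)=-1837/2997, b=Δ1−h1·(2M1+M2)/6=-554/333
seg 2: a=5, c=M2/2=-670/333, d=(M3−M2)/(6·3)=23/81, b=Δ2−h2·(2M2+M3)/6=937/333
seg 3: a=3, c=M3/2=181/333, d=(M4−M3)/(6·3)=-457/2997, b=Δ3−h3·(2M3+M4)/6=-530/333
seg 4: a=-1, c=M4/2=-92/111, d=(M5−M4)/(6·1)=92/333, b=Δ4−h4·(2M4+M5)/6=-815/333
t_q=1/2 → seg 0, τ=1/2; S=-1+-1721/333·τ+0·τ²+389/333·τ³=-3053/888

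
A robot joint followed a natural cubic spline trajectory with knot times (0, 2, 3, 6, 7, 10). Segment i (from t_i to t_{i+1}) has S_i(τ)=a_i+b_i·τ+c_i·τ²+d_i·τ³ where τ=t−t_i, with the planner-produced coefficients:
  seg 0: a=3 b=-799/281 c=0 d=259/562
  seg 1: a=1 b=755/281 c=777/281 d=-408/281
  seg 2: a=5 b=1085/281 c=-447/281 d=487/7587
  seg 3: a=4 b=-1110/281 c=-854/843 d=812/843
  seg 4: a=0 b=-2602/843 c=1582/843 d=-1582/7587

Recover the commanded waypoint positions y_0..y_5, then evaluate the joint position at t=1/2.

y_0=3 y_1=1 y_2=5 y_3=4 y_4=0 y_5=2
S(1/2) = 7355/4496

y_0 = S_0(0) = a_0 = 3
y_1 = S_1(0) = a_1 = 1
y_2 = S_2(0) = a_2 = 5
y_3 = S_3(0) = a_3 = 4
y_4 = S_4(0) = a_4 = 0
y_5 = S_4(3) = 2
t_q=1/2 is in segment 0 (τ=1/2); S_0(τ)=7355/4496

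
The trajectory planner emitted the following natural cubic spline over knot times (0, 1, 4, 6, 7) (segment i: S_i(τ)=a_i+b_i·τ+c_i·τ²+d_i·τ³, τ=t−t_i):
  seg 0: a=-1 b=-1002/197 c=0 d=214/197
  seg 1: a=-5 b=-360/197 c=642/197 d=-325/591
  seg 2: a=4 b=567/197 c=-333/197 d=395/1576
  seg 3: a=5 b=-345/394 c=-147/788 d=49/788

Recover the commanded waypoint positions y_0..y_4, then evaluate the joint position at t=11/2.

y_0 = S_0(0) = a_0 = -1
y_1 = S_1(0) = a_1 = -5
y_2 = S_2(0) = a_2 = 4
y_3 = S_3(0) = a_3 = 5
y_4 = S_3(1) = 4
t_q=11/2 is in segment 2 (τ=3/2); S_2(τ)=67577/12608

y_0=-1 y_1=-5 y_2=4 y_3=5 y_4=4
S(11/2) = 67577/12608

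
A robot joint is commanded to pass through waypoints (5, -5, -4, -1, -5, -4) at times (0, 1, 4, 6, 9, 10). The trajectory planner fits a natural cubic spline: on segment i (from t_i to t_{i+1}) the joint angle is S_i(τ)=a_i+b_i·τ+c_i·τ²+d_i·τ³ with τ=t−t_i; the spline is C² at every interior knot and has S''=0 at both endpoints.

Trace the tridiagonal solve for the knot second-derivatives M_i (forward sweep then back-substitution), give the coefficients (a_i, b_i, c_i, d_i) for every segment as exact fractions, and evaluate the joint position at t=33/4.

  seg 0: a=5 b=-108859/9570 c=0 d=13159/9570
  seg 1: a=-5 b=-34691/4785 c=13159/3190 d=-4169/7830
  seg 2: a=-4 b=29903/9570 c=-3191/4785 d=-4/55
  seg 3: a=-1 b=-3977/9570 c=-5279/4785 d=2081/7830
  seg 4: a=-5 b=674/4785 c=4111/3190 d=-4111/9570
S(33/4) = -917263/204160

Δ: Δ0=-10, Δ1=1/3, Δ2=3/2, Δ3=-4/3, Δ4=1
row 1: diag=8, rhs=62; c'=3/8, d'=31/4
row 2: denom=10−3·3/8=71/8; d'=(7−3·31/4)/(71/8)=-130/71
row 3: denom=10−2·16/71=678/71; d'=(-17−2·-130/71)/(678/71)=-947/678
row 4: denom=8−3·71/226=1595/226; d'=(14−3·-947/678)/(1595/226)=4111/1595
back: M4=4111/1595
back: M3=-947/678−71/226·4111/1595=-10558/4785
back: M2=-130/71−16/71·-10558/4785=-6382/4785
back: M1=31/4−3/8·-6382/4785=13159/1595
M: M0=0, M1=13159/1595, M2=-6382/4785, M3=-10558/4785, M4=4111/1595, M5=0
seg 0: a=5, c=M0/2=0, d=(M1−M0)/(6·1)=13159/9570, b=Δ0−h0·(2M0+M1)/6=-108859/9570
seg 1: a=-5, c=M1/2=13159/3190, d=(M2−M1)/(6·3)=-4169/7830, b=Δ1−h1·(2M1+M2)/6=-34691/4785
seg 2: a=-4, c=M2/2=-3191/4785, d=(M3−M2)/(6·2)=-4/55, b=Δ2−h2·(2M2+M3)/6=29903/9570
seg 3: a=-1, c=M3/2=-5279/4785, d=(M4−M3)/(6·3)=2081/7830, b=Δ3−h3·(2M3+M4)/6=-3977/9570
seg 4: a=-5, c=M4/2=4111/3190, d=(M5−M4)/(6·1)=-4111/9570, b=Δ4−h4·(2M4+M5)/6=674/4785
t_q=33/4 → seg 3, τ=9/4; S=-1+-3977/9570·τ+-5279/4785·τ²+2081/7830·τ³=-917263/204160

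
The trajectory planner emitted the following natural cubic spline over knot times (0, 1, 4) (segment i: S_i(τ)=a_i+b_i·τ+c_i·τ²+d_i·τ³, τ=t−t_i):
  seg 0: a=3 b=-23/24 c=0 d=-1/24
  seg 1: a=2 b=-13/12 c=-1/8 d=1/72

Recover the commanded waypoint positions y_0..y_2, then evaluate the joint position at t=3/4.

y_0=3 y_1=2 y_2=-2
S(3/4) = 1159/512

y_0 = S_0(0) = a_0 = 3
y_1 = S_1(0) = a_1 = 2
y_2 = S_1(3) = -2
t_q=3/4 is in segment 0 (τ=3/4); S_0(τ)=1159/512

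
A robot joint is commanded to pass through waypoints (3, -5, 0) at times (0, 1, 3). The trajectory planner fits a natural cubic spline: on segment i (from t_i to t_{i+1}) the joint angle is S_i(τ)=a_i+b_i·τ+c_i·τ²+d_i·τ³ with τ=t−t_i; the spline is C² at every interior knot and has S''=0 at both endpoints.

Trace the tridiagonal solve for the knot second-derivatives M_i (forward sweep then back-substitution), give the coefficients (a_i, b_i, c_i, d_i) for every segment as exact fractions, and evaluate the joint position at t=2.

  seg 0: a=3 b=-39/4 c=0 d=7/4
  seg 1: a=-5 b=-9/2 c=21/4 d=-7/8
S(2) = -41/8

Δ: Δ0=-8, Δ1=5/2
row 1: diag=6, rhs=63; c'=1/3, d'=21/2
back: M1=21/2
M: M0=0, M1=21/2, M2=0
seg 0: a=3, c=M0/2=0, d=(M1−M0)/(6·1)=7/4, b=Δ0−h0·(2M0+M1)/6=-39/4
seg 1: a=-5, c=M1/2=21/4, d=(M2−M1)/(6·2)=-7/8, b=Δ1−h1·(2M1+M2)/6=-9/2
t_q=2 → seg 1, τ=1; S=-5+-9/2·τ+21/4·τ²+-7/8·τ³=-41/8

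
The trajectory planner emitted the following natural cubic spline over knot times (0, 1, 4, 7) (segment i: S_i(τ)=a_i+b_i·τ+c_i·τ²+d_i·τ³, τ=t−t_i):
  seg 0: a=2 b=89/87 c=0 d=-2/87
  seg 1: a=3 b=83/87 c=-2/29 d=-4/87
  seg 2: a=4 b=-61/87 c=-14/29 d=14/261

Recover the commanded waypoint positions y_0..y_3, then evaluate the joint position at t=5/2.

y_0=2 y_1=3 y_2=4 y_3=-1
S(5/2) = 239/58

y_0 = S_0(0) = a_0 = 2
y_1 = S_1(0) = a_1 = 3
y_2 = S_2(0) = a_2 = 4
y_3 = S_2(3) = -1
t_q=5/2 is in segment 1 (τ=3/2); S_1(τ)=239/58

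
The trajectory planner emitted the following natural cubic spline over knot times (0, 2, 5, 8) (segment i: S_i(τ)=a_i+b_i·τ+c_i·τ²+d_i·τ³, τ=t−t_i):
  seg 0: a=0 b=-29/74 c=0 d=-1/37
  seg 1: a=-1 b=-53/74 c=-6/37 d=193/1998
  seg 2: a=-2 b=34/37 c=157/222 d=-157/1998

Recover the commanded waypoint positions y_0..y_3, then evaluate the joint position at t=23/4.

y_0 = S_0(0) = a_0 = 0
y_1 = S_1(0) = a_1 = -1
y_2 = S_2(0) = a_2 = -2
y_3 = S_2(3) = 5
t_q=23/4 is in segment 2 (τ=3/4); S_2(τ)=-4481/4736

y_0=0 y_1=-1 y_2=-2 y_3=5
S(23/4) = -4481/4736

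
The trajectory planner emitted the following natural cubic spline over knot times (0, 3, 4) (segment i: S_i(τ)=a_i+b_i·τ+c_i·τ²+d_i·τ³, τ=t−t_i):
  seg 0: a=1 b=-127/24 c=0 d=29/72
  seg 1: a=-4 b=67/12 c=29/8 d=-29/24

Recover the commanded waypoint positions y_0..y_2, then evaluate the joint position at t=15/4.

y_0=1 y_1=-4 y_2=4
S(15/4) = 879/512

y_0 = S_0(0) = a_0 = 1
y_1 = S_1(0) = a_1 = -4
y_2 = S_1(1) = 4
t_q=15/4 is in segment 1 (τ=3/4); S_1(τ)=879/512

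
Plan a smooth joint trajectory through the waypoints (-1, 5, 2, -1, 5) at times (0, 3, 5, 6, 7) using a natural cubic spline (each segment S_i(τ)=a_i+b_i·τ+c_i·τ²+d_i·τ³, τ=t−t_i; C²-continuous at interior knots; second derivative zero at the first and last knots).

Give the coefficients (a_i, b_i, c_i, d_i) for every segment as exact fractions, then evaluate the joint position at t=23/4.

  seg 0: a=-1 b=1159/428 c=0 d=-101/1284
  seg 1: a=5 b=125/214 c=-303/428 d=-143/856
  seg 2: a=2 b=-455/107 c=-183/107 d=317/107
  seg 3: a=-1 b=130/107 c=768/107 d=-256/107
S(23/4) = -6173/6848

Δ: Δ0=2, Δ1=-3/2, Δ2=-3, Δ3=6
row 1: diag=10, rhs=-21; c'=1/5, d'=-21/10
row 2: denom=6−2·1/5=28/5; d'=(-9−2·-21/10)/(28/5)=-6/7
row 3: denom=4−1·5/28=107/28; d'=(54−1·-6/7)/(107/28)=1536/107
back: M3=1536/107
back: M2=-6/7−5/28·1536/107=-366/107
back: M1=-21/10−1/5·-366/107=-303/214
M: M0=0, M1=-303/214, M2=-366/107, M3=1536/107, M4=0
seg 0: a=-1, c=M0/2=0, d=(M1−M0)/(6·3)=-101/1284, b=Δ0−h0·(2M0+M1)/6=1159/428
seg 1: a=5, c=M1/2=-303/428, d=(M2−M1)/(6·2)=-143/856, b=Δ1−h1·(2M1+M2)/6=125/214
seg 2: a=2, c=M2/2=-183/107, d=(M3−M2)/(6·1)=317/107, b=Δ2−h2·(2M2+M3)/6=-455/107
seg 3: a=-1, c=M3/2=768/107, d=(M4−M3)/(6·1)=-256/107, b=Δ3−h3·(2M3+M4)/6=130/107
t_q=23/4 → seg 2, τ=3/4; S=2+-455/107·τ+-183/107·τ²+317/107·τ³=-6173/6848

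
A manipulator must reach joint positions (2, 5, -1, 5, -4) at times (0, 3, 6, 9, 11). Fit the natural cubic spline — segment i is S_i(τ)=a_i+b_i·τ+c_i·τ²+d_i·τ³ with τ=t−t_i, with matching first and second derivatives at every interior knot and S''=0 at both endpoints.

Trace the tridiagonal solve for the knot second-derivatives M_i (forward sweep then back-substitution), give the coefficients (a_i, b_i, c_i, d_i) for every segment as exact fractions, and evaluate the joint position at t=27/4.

Δ: Δ0=1, Δ1=-2, Δ2=2, Δ3=-9/2
row 1: diag=12, rhs=-18; c'=1/4, d'=-3/2
row 2: denom=12−3·1/4=45/4; d'=(24−3·-3/2)/(45/4)=38/15
row 3: denom=10−3·4/15=46/5; d'=(-39−3·38/15)/(46/5)=-233/46
back: M3=-233/46
back: M2=38/15−4/15·-233/46=268/69
back: M1=-3/2−1/4·268/69=-341/138
M: M0=0, M1=-341/138, M2=268/69, M3=-233/46, M4=0
seg 0: a=2, c=M0/2=0, d=(M1−M0)/(6·3)=-341/2484, b=Δ0−h0·(2M0+M1)/6=617/276
seg 1: a=5, c=M1/2=-341/276, d=(M2−M1)/(6·3)=877/2484, b=Δ1−h1·(2M1+M2)/6=-203/138
seg 2: a=-1, c=M2/2=134/69, d=(M3−M2)/(6·3)=-1235/2484, b=Δ2−h2·(2M2+M3)/6=179/276
seg 3: a=5, c=M3/2=-233/92, d=(M4−M3)/(6·2)=233/552, b=Δ3−h3·(2M3+M4)/6=-155/138
t_q=27/4 → seg 2, τ=3/4; S=-1+179/276·τ+134/69·τ²+-1235/2484·τ³=2173/5888

  seg 0: a=2 b=617/276 c=0 d=-341/2484
  seg 1: a=5 b=-203/138 c=-341/276 d=877/2484
  seg 2: a=-1 b=179/276 c=134/69 d=-1235/2484
  seg 3: a=5 b=-155/138 c=-233/92 d=233/552
S(27/4) = 2173/5888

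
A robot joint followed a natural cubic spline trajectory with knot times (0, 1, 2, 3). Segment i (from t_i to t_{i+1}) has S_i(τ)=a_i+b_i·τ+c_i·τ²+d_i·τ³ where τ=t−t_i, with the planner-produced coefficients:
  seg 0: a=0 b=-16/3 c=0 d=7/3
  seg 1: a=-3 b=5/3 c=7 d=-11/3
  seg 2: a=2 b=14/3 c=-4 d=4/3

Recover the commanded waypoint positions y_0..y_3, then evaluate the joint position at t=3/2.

y_0=0 y_1=-3 y_2=2 y_3=4
S(3/2) = -7/8

y_0 = S_0(0) = a_0 = 0
y_1 = S_1(0) = a_1 = -3
y_2 = S_2(0) = a_2 = 2
y_3 = S_2(1) = 4
t_q=3/2 is in segment 1 (τ=1/2); S_1(τ)=-7/8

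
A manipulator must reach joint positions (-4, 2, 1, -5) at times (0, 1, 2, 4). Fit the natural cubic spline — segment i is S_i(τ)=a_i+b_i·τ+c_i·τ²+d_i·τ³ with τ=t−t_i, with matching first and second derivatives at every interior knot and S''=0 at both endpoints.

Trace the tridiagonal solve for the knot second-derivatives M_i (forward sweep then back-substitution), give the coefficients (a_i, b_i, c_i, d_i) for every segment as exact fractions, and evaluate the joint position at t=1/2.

  seg 0: a=-4 b=178/23 c=0 d=-40/23
  seg 1: a=2 b=58/23 c=-120/23 d=39/23
  seg 2: a=1 b=-65/23 c=-3/23 d=1/46
S(1/2) = -8/23

Δ: Δ0=6, Δ1=-1, Δ2=-3
row 1: diag=4, rhs=-42; c'=1/4, d'=-21/2
row 2: denom=6−1·1/4=23/4; d'=(-12−1·-21/2)/(23/4)=-6/23
back: M2=-6/23
back: M1=-21/2−1/4·-6/23=-240/23
M: M0=0, M1=-240/23, M2=-6/23, M3=0
seg 0: a=-4, c=M0/2=0, d=(M1−M0)/(6·1)=-40/23, b=Δ0−h0·(2M0+M1)/6=178/23
seg 1: a=2, c=M1/2=-120/23, d=(M2−M1)/(6·1)=39/23, b=Δ1−h1·(2M1+M2)/6=58/23
seg 2: a=1, c=M2/2=-3/23, d=(M3−M2)/(6·2)=1/46, b=Δ2−h2·(2M2+M3)/6=-65/23
t_q=1/2 → seg 0, τ=1/2; S=-4+178/23·τ+0·τ²+-40/23·τ³=-8/23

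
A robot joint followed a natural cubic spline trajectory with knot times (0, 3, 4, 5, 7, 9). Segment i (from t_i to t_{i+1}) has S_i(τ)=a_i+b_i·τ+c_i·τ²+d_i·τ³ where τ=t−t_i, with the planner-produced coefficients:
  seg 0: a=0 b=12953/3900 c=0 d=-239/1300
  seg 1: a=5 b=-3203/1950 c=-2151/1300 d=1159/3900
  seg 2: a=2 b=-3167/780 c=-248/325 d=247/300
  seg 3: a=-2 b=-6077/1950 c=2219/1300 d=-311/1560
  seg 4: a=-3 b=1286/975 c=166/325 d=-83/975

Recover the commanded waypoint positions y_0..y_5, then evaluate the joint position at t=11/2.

y_0=0 y_1=5 y_2=2 y_3=-2 y_4=-3 y_5=1
S(11/2) = -65653/20800

y_0 = S_0(0) = a_0 = 0
y_1 = S_1(0) = a_1 = 5
y_2 = S_2(0) = a_2 = 2
y_3 = S_3(0) = a_3 = -2
y_4 = S_4(0) = a_4 = -3
y_5 = S_4(2) = 1
t_q=11/2 is in segment 3 (τ=1/2); S_3(τ)=-65653/20800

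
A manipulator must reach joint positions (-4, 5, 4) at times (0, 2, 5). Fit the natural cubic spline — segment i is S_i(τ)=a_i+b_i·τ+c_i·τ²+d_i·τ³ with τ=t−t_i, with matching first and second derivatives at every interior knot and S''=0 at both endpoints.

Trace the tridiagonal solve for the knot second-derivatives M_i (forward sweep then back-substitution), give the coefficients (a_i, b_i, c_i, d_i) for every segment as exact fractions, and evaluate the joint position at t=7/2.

Δ: Δ0=9/2, Δ1=-1/3
row 1: diag=10, rhs=-29; c'=3/10, d'=-29/10
back: M1=-29/10
M: M0=0, M1=-29/10, M2=0
seg 0: a=-4, c=M0/2=0, d=(M1−M0)/(6·2)=-29/120, b=Δ0−h0·(2M0+M1)/6=82/15
seg 1: a=5, c=M1/2=-29/20, d=(M2−M1)/(6·3)=29/180, b=Δ1−h1·(2M1+M2)/6=77/30
t_q=7/2 → seg 1, τ=3/2; S=5+77/30·τ+-29/20·τ²+29/180·τ³=981/160

  seg 0: a=-4 b=82/15 c=0 d=-29/120
  seg 1: a=5 b=77/30 c=-29/20 d=29/180
S(7/2) = 981/160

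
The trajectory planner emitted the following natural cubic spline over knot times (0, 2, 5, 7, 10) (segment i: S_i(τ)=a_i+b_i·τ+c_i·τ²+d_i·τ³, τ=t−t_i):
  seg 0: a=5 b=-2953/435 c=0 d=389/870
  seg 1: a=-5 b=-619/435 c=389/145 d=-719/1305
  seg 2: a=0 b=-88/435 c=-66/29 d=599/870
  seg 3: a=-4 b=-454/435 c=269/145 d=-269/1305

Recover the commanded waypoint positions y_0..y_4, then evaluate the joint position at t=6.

y_0 = S_0(0) = a_0 = 5
y_1 = S_1(0) = a_1 = -5
y_2 = S_2(0) = a_2 = 0
y_3 = S_3(0) = a_3 = -4
y_4 = S_3(3) = 4
t_q=6 is in segment 2 (τ=1); S_2(τ)=-519/290

y_0=5 y_1=-5 y_2=0 y_3=-4 y_4=4
S(6) = -519/290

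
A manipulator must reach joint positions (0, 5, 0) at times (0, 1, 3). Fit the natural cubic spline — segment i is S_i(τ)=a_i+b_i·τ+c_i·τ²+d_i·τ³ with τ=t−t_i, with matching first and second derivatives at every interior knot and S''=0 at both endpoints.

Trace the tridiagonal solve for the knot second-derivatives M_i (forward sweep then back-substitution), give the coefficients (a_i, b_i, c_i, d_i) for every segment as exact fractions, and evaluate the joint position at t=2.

  seg 0: a=0 b=25/4 c=0 d=-5/4
  seg 1: a=5 b=5/2 c=-15/4 d=5/8
S(2) = 35/8

Δ: Δ0=5, Δ1=-5/2
row 1: diag=6, rhs=-45; c'=1/3, d'=-15/2
back: M1=-15/2
M: M0=0, M1=-15/2, M2=0
seg 0: a=0, c=M0/2=0, d=(M1−M0)/(6·1)=-5/4, b=Δ0−h0·(2M0+M1)/6=25/4
seg 1: a=5, c=M1/2=-15/4, d=(M2−M1)/(6·2)=5/8, b=Δ1−h1·(2M1+M2)/6=5/2
t_q=2 → seg 1, τ=1; S=5+5/2·τ+-15/4·τ²+5/8·τ³=35/8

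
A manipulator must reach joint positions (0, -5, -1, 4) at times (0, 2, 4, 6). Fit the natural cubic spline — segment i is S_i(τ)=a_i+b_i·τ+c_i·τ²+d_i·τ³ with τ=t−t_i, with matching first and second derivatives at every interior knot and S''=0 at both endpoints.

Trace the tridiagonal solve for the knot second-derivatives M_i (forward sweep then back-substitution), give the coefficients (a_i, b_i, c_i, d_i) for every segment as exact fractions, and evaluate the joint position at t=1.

  seg 0: a=0 b=-11/3 c=0 d=7/24
  seg 1: a=-5 b=-1/6 c=7/4 d=-1/3
  seg 2: a=-1 b=17/6 c=-1/4 d=1/24
S(1) = -27/8

Δ: Δ0=-5/2, Δ1=2, Δ2=5/2
row 1: diag=8, rhs=27; c'=1/4, d'=27/8
row 2: denom=8−2·1/4=15/2; d'=(3−2·27/8)/(15/2)=-1/2
back: M2=-1/2
back: M1=27/8−1/4·-1/2=7/2
M: M0=0, M1=7/2, M2=-1/2, M3=0
seg 0: a=0, c=M0/2=0, d=(M1−M0)/(6·2)=7/24, b=Δ0−h0·(2M0+M1)/6=-11/3
seg 1: a=-5, c=M1/2=7/4, d=(M2−M1)/(6·2)=-1/3, b=Δ1−h1·(2M1+M2)/6=-1/6
seg 2: a=-1, c=M2/2=-1/4, d=(M3−M2)/(6·2)=1/24, b=Δ2−h2·(2M2+M3)/6=17/6
t_q=1 → seg 0, τ=1; S=0+-11/3·τ+0·τ²+7/24·τ³=-27/8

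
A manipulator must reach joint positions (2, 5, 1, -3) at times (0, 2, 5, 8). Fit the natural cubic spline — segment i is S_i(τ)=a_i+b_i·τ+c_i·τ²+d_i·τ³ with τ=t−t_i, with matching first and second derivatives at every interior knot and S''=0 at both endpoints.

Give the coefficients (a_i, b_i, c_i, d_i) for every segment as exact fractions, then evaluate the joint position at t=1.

  seg 0: a=2 b=469/222 c=0 d=-17/111
  seg 1: a=5 b=61/222 c=-34/37 d=85/666
  seg 2: a=1 b=-199/111 c=17/74 d=-17/666
S(1) = 293/74

Δ: Δ0=3/2, Δ1=-4/3, Δ2=-4/3
row 1: diag=10, rhs=-17; c'=3/10, d'=-17/10
row 2: denom=12−3·3/10=111/10; d'=(0−3·-17/10)/(111/10)=17/37
back: M2=17/37
back: M1=-17/10−3/10·17/37=-68/37
M: M0=0, M1=-68/37, M2=17/37, M3=0
seg 0: a=2, c=M0/2=0, d=(M1−M0)/(6·2)=-17/111, b=Δ0−h0·(2M0+M1)/6=469/222
seg 1: a=5, c=M1/2=-34/37, d=(M2−M1)/(6·3)=85/666, b=Δ1−h1·(2M1+M2)/6=61/222
seg 2: a=1, c=M2/2=17/74, d=(M3−M2)/(6·3)=-17/666, b=Δ2−h2·(2M2+M3)/6=-199/111
t_q=1 → seg 0, τ=1; S=2+469/222·τ+0·τ²+-17/111·τ³=293/74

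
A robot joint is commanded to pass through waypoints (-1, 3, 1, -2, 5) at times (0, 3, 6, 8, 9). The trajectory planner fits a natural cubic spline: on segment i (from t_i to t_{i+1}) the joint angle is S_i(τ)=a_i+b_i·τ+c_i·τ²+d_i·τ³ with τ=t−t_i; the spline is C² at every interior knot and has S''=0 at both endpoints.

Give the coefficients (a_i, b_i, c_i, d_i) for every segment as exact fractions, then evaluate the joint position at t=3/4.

Δ: Δ0=4/3, Δ1=-2/3, Δ2=-3/2, Δ3=7
row 1: diag=12, rhs=-12; c'=1/4, d'=-1
row 2: denom=10−3·1/4=37/4; d'=(-5−3·-1)/(37/4)=-8/37
row 3: denom=6−2·8/37=206/37; d'=(51−2·-8/37)/(206/37)=1903/206
back: M3=1903/206
back: M2=-8/37−8/37·1903/206=-228/103
back: M1=-1−1/4·-228/103=-46/103
M: M0=0, M1=-46/103, M2=-228/103, M3=1903/206, M4=0
seg 0: a=-1, c=M0/2=0, d=(M1−M0)/(6·3)=-23/927, b=Δ0−h0·(2M0+M1)/6=481/309
seg 1: a=3, c=M1/2=-23/103, d=(M2−M1)/(6·3)=-91/927, b=Δ1−h1·(2M1+M2)/6=274/309
seg 2: a=1, c=M2/2=-114/103, d=(M3−M2)/(6·2)=2359/2472, b=Δ2−h2·(2M2+M3)/6=-959/309
seg 3: a=-2, c=M3/2=1903/412, d=(M4−M3)/(6·1)=-1903/1236, b=Δ3−h3·(2M3+M4)/6=2423/618
t_q=3/4 → seg 0, τ=3/4; S=-1+481/309·τ+0·τ²+-23/927·τ³=1035/6592

  seg 0: a=-1 b=481/309 c=0 d=-23/927
  seg 1: a=3 b=274/309 c=-23/103 d=-91/927
  seg 2: a=1 b=-959/309 c=-114/103 d=2359/2472
  seg 3: a=-2 b=2423/618 c=1903/412 d=-1903/1236
S(3/4) = 1035/6592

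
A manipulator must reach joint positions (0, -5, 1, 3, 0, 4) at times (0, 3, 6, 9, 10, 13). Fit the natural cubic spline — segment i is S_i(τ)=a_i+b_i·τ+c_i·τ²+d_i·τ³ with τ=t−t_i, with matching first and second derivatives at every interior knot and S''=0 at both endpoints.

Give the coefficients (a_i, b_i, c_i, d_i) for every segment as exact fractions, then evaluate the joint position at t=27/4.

  seg 0: a=0 b=-2234/849 c=0 d=91/849
  seg 1: a=-5 b=223/849 c=273/283 d=-982/7641
  seg 2: a=1 b=2191/849 c=-163/849 d=-1136/7641
  seg 3: a=3 b=-2195/849 c=-433/283 d=947/849
  seg 4: a=0 b=-1952/849 c=514/283 d=-514/2547
S(27/4) = 12519/4528

Δ: Δ0=-5/3, Δ1=2, Δ2=2/3, Δ3=-3, Δ4=4/3
row 1: diag=12, rhs=22; c'=1/4, d'=11/6
row 2: denom=12−3·1/4=45/4; d'=(-8−3·11/6)/(45/4)=-6/5
row 3: denom=8−3·4/15=36/5; d'=(-22−3·-6/5)/(36/5)=-23/9
row 4: denom=8−1·5/36=283/36; d'=(26−1·-23/9)/(283/36)=1028/283
back: M4=1028/283
back: M3=-23/9−5/36·1028/283=-866/283
back: M2=-6/5−4/15·-866/283=-326/849
back: M1=11/6−1/4·-326/849=546/283
M: M0=0, M1=546/283, M2=-326/849, M3=-866/283, M4=1028/283, M5=0
seg 0: a=0, c=M0/2=0, d=(M1−M0)/(6·3)=91/849, b=Δ0−h0·(2M0+M1)/6=-2234/849
seg 1: a=-5, c=M1/2=273/283, d=(M2−M1)/(6·3)=-982/7641, b=Δ1−h1·(2M1+M2)/6=223/849
seg 2: a=1, c=M2/2=-163/849, d=(M3−M2)/(6·3)=-1136/7641, b=Δ2−h2·(2M2+M3)/6=2191/849
seg 3: a=3, c=M3/2=-433/283, d=(M4−M3)/(6·1)=947/849, b=Δ3−h3·(2M3+M4)/6=-2195/849
seg 4: a=0, c=M4/2=514/283, d=(M5−M4)/(6·3)=-514/2547, b=Δ4−h4·(2M4+M5)/6=-1952/849
t_q=27/4 → seg 2, τ=3/4; S=1+2191/849·τ+-163/849·τ²+-1136/7641·τ³=12519/4528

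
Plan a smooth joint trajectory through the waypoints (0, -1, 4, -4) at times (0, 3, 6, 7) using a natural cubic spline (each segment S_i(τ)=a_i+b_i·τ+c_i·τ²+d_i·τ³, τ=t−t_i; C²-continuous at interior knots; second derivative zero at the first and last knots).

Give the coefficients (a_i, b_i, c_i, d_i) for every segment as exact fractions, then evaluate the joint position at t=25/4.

Δ: Δ0=-1/3, Δ1=5/3, Δ2=-8
row 1: diag=12, rhs=12; c'=1/4, d'=1
row 2: denom=8−3·1/4=29/4; d'=(-58−3·1)/(29/4)=-244/29
back: M2=-244/29
back: M1=1−1/4·-244/29=90/29
M: M0=0, M1=90/29, M2=-244/29, M3=0
seg 0: a=0, c=M0/2=0, d=(M1−M0)/(6·3)=5/29, b=Δ0−h0·(2M0+M1)/6=-164/87
seg 1: a=-1, c=M1/2=45/29, d=(M2−M1)/(6·3)=-167/261, b=Δ1−h1·(2M1+M2)/6=241/87
seg 2: a=4, c=M2/2=-122/29, d=(M3−M2)/(6·1)=122/87, b=Δ2−h2·(2M2+M3)/6=-452/87
t_q=25/4 → seg 2, τ=1/4; S=4+-452/87·τ+-122/29·τ²+122/87·τ³=2283/928

  seg 0: a=0 b=-164/87 c=0 d=5/29
  seg 1: a=-1 b=241/87 c=45/29 d=-167/261
  seg 2: a=4 b=-452/87 c=-122/29 d=122/87
S(25/4) = 2283/928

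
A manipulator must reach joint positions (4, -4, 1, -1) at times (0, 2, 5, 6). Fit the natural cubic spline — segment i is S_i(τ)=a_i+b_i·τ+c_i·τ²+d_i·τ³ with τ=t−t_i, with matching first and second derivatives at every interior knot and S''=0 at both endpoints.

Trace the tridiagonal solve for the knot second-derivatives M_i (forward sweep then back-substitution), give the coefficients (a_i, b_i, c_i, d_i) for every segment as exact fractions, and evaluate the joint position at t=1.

Δ: Δ0=-4, Δ1=5/3, Δ2=-2
row 1: diag=10, rhs=34; c'=3/10, d'=17/5
row 2: denom=8−3·3/10=71/10; d'=(-22−3·17/5)/(71/10)=-322/71
back: M2=-322/71
back: M1=17/5−3/10·-322/71=338/71
M: M0=0, M1=338/71, M2=-322/71, M3=0
seg 0: a=4, c=M0/2=0, d=(M1−M0)/(6·2)=169/426, b=Δ0−h0·(2M0+M1)/6=-1190/213
seg 1: a=-4, c=M1/2=169/71, d=(M2−M1)/(6·3)=-110/213, b=Δ1−h1·(2M1+M2)/6=-176/213
seg 2: a=1, c=M2/2=-161/71, d=(M3−M2)/(6·1)=161/213, b=Δ2−h2·(2M2+M3)/6=-104/213
t_q=1 → seg 0, τ=1; S=4+-1190/213·τ+0·τ²+169/426·τ³=-169/142

  seg 0: a=4 b=-1190/213 c=0 d=169/426
  seg 1: a=-4 b=-176/213 c=169/71 d=-110/213
  seg 2: a=1 b=-104/213 c=-161/71 d=161/213
S(1) = -169/142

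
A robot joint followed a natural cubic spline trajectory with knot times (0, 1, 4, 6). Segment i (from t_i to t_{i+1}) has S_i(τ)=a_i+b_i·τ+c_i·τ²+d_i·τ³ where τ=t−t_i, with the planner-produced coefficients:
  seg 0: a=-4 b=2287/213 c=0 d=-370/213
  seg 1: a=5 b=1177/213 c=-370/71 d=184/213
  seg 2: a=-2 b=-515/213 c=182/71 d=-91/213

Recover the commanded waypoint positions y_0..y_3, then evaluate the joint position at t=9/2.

y_0 = S_0(0) = a_0 = -4
y_1 = S_1(0) = a_1 = 5
y_2 = S_2(0) = a_2 = -2
y_3 = S_2(2) = 0
t_q=9/2 is in segment 2 (τ=1/2); S_2(τ)=-1489/568

y_0=-4 y_1=5 y_2=-2 y_3=0
S(9/2) = -1489/568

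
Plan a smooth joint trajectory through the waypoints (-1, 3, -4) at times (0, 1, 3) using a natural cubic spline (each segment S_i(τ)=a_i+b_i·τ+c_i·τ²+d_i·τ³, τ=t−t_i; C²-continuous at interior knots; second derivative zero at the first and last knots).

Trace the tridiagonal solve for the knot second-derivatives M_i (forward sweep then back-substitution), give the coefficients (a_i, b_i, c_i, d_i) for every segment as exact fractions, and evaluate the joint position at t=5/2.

  seg 0: a=-1 b=21/4 c=0 d=-5/4
  seg 1: a=3 b=3/2 c=-15/4 d=5/8
S(5/2) = -69/64

Δ: Δ0=4, Δ1=-7/2
row 1: diag=6, rhs=-45; c'=1/3, d'=-15/2
back: M1=-15/2
M: M0=0, M1=-15/2, M2=0
seg 0: a=-1, c=M0/2=0, d=(M1−M0)/(6·1)=-5/4, b=Δ0−h0·(2M0+M1)/6=21/4
seg 1: a=3, c=M1/2=-15/4, d=(M2−M1)/(6·2)=5/8, b=Δ1−h1·(2M1+M2)/6=3/2
t_q=5/2 → seg 1, τ=3/2; S=3+3/2·τ+-15/4·τ²+5/8·τ³=-69/64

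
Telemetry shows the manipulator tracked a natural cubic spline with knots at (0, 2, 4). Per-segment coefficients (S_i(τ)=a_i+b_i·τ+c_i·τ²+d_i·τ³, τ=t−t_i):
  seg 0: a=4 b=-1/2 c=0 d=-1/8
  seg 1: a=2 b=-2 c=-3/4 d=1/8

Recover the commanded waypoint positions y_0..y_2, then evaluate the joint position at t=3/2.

y_0 = S_0(0) = a_0 = 4
y_1 = S_1(0) = a_1 = 2
y_2 = S_1(2) = -4
t_q=3/2 is in segment 0 (τ=3/2); S_0(τ)=181/64

y_0=4 y_1=2 y_2=-4
S(3/2) = 181/64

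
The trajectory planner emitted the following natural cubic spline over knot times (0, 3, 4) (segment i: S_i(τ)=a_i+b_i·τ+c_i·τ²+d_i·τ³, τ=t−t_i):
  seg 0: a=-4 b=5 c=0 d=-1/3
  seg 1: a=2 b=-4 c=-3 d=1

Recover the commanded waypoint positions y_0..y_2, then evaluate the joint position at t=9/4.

y_0=-4 y_1=2 y_2=-4
S(9/4) = 221/64

y_0 = S_0(0) = a_0 = -4
y_1 = S_1(0) = a_1 = 2
y_2 = S_1(1) = -4
t_q=9/4 is in segment 0 (τ=9/4); S_0(τ)=221/64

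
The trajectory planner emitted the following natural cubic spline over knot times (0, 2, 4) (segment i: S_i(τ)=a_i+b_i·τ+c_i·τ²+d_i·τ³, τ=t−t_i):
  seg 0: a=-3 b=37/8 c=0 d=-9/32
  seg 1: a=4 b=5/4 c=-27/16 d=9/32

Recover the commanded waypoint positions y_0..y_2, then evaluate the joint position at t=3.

y_0=-3 y_1=4 y_2=2
S(3) = 123/32

y_0 = S_0(0) = a_0 = -3
y_1 = S_1(0) = a_1 = 4
y_2 = S_1(2) = 2
t_q=3 is in segment 1 (τ=1); S_1(τ)=123/32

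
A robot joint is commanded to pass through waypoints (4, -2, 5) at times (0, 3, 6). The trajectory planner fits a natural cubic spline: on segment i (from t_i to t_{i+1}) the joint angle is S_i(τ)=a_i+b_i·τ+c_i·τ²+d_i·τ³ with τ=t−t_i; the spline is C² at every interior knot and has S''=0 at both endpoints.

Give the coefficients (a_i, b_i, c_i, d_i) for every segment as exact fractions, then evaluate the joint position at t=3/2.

  seg 0: a=4 b=-37/12 c=0 d=13/108
  seg 1: a=-2 b=1/6 c=13/12 d=-13/108
S(3/2) = -7/32

Δ: Δ0=-2, Δ1=7/3
row 1: diag=12, rhs=26; c'=1/4, d'=13/6
back: M1=13/6
M: M0=0, M1=13/6, M2=0
seg 0: a=4, c=M0/2=0, d=(M1−M0)/(6·3)=13/108, b=Δ0−h0·(2M0+M1)/6=-37/12
seg 1: a=-2, c=M1/2=13/12, d=(M2−M1)/(6·3)=-13/108, b=Δ1−h1·(2M1+M2)/6=1/6
t_q=3/2 → seg 0, τ=3/2; S=4+-37/12·τ+0·τ²+13/108·τ³=-7/32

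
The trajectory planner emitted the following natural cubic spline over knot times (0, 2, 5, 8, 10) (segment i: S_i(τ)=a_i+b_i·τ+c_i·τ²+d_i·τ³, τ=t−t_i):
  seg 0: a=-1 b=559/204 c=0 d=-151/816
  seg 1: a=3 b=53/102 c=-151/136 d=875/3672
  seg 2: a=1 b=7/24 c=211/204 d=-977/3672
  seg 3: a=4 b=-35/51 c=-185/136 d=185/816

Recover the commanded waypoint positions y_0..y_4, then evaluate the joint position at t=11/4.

y_0 = S_0(0) = a_0 = -1
y_1 = S_1(0) = a_1 = 3
y_2 = S_2(0) = a_2 = 1
y_3 = S_3(0) = a_3 = 4
y_4 = S_3(2) = -1
t_q=11/4 is in segment 1 (τ=3/4); S_1(τ)=24943/8704

y_0=-1 y_1=3 y_2=1 y_3=4 y_4=-1
S(11/4) = 24943/8704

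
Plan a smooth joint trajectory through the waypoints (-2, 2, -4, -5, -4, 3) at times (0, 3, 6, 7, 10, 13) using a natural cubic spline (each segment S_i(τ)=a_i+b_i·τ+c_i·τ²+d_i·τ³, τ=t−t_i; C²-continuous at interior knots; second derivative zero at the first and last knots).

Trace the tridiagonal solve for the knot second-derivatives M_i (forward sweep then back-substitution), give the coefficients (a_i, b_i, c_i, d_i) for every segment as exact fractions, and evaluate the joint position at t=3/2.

  seg 0: a=-2 b=1937/825 c=0 d=-31/275
  seg 1: a=2 b=-574/825 c=-279/275 d=287/1485
  seg 2: a=-4 b=-1291/825 c=598/825 d=-4/25
  seg 3: a=-5 b=-491/825 c=202/825 d=32/1485
  seg 4: a=-4 b=1201/825 c=362/825 d=-362/7425
S(3/2) = 2511/2200

Δ: Δ0=4/3, Δ1=-2, Δ2=-1, Δ3=1/3, Δ4=7/3
row 1: diag=12, rhs=-20; c'=1/4, d'=-5/3
row 2: denom=8−3·1/4=29/4; d'=(6−3·-5/3)/(29/4)=44/29
row 3: denom=8−1·4/29=228/29; d'=(8−1·44/29)/(228/29)=47/57
row 4: denom=12−3·29/76=825/76; d'=(12−3·47/57)/(825/76)=724/825
back: M4=724/825
back: M3=47/57−29/76·724/825=404/825
back: M2=44/29−4/29·404/825=1196/825
back: M1=-5/3−1/4·1196/825=-558/275
M: M0=0, M1=-558/275, M2=1196/825, M3=404/825, M4=724/825, M5=0
seg 0: a=-2, c=M0/2=0, d=(M1−M0)/(6·3)=-31/275, b=Δ0−h0·(2M0+M1)/6=1937/825
seg 1: a=2, c=M1/2=-279/275, d=(M2−M1)/(6·3)=287/1485, b=Δ1−h1·(2M1+M2)/6=-574/825
seg 2: a=-4, c=M2/2=598/825, d=(M3−M2)/(6·1)=-4/25, b=Δ2−h2·(2M2+M3)/6=-1291/825
seg 3: a=-5, c=M3/2=202/825, d=(M4−M3)/(6·3)=32/1485, b=Δ3−h3·(2M3+M4)/6=-491/825
seg 4: a=-4, c=M4/2=362/825, d=(M5−M4)/(6·3)=-362/7425, b=Δ4−h4·(2M4+M5)/6=1201/825
t_q=3/2 → seg 0, τ=3/2; S=-2+1937/825·τ+0·τ²+-31/275·τ³=2511/2200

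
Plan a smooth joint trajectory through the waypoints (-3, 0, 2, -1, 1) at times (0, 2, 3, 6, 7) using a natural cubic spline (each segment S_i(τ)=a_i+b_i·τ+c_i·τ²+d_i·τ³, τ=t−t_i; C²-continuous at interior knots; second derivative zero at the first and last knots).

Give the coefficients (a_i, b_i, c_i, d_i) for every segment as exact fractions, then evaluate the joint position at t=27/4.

Δ: Δ0=3/2, Δ1=2, Δ2=-1, Δ3=2
row 1: diag=6, rhs=3; c'=1/6, d'=1/2
row 2: denom=8−1·1/6=47/6; d'=(-18−1·1/2)/(47/6)=-111/47
row 3: denom=8−3·18/47=322/47; d'=(18−3·-111/47)/(322/47)=1179/322
back: M3=1179/322
back: M2=-111/47−18/47·1179/322=-606/161
back: M1=1/2−1/6·-606/161=363/322
M: M0=0, M1=363/322, M2=-606/161, M3=1179/322, M4=0
seg 0: a=-3, c=M0/2=0, d=(M1−M0)/(6·2)=121/1288, b=Δ0−h0·(2M0+M1)/6=181/161
seg 1: a=0, c=M1/2=363/644, d=(M2−M1)/(6·1)=-75/92, b=Δ1−h1·(2M1+M2)/6=725/322
seg 2: a=2, c=M2/2=-303/161, d=(M3−M2)/(6·3)=797/1932, b=Δ2−h2·(2M2+M3)/6=601/644
seg 3: a=-1, c=M3/2=1179/644, d=(M4−M3)/(6·1)=-393/644, b=Δ3−h3·(2M3+M4)/6=251/322
t_q=27/4 → seg 3, τ=3/4; S=-1+251/322·τ+1179/644·τ²+-393/644·τ³=14713/41216

  seg 0: a=-3 b=181/161 c=0 d=121/1288
  seg 1: a=0 b=725/322 c=363/644 d=-75/92
  seg 2: a=2 b=601/644 c=-303/161 d=797/1932
  seg 3: a=-1 b=251/322 c=1179/644 d=-393/644
S(27/4) = 14713/41216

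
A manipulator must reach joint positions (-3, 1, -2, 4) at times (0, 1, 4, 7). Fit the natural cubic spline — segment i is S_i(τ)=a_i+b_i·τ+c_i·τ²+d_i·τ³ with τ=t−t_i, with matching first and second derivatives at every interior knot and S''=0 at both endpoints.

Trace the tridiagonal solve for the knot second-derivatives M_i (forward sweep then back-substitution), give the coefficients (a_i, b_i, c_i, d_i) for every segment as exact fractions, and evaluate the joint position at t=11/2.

Δ: Δ0=4, Δ1=-1, Δ2=2
row 1: diag=8, rhs=-30; c'=3/8, d'=-15/4
row 2: denom=12−3·3/8=87/8; d'=(18−3·-15/4)/(87/8)=78/29
back: M2=78/29
back: M1=-15/4−3/8·78/29=-138/29
M: M0=0, M1=-138/29, M2=78/29, M3=0
seg 0: a=-3, c=M0/2=0, d=(M1−M0)/(6·1)=-23/29, b=Δ0−h0·(2M0+M1)/6=139/29
seg 1: a=1, c=M1/2=-69/29, d=(M2−M1)/(6·3)=12/29, b=Δ1−h1·(2M1+M2)/6=70/29
seg 2: a=-2, c=M2/2=39/29, d=(M3−M2)/(6·3)=-13/87, b=Δ2−h2·(2M2+M3)/6=-20/29
t_q=11/2 → seg 2, τ=3/2; S=-2+-20/29·τ+39/29·τ²+-13/87·τ³=-119/232

  seg 0: a=-3 b=139/29 c=0 d=-23/29
  seg 1: a=1 b=70/29 c=-69/29 d=12/29
  seg 2: a=-2 b=-20/29 c=39/29 d=-13/87
S(11/2) = -119/232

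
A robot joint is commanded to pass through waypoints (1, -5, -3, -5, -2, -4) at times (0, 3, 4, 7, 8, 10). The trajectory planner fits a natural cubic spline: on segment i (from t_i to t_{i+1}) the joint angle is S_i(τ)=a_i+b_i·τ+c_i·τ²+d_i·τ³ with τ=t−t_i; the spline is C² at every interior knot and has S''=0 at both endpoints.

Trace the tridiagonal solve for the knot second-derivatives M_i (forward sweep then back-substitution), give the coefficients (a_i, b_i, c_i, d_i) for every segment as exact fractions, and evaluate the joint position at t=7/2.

Δ: Δ0=-2, Δ1=2, Δ2=-2/3, Δ3=3, Δ4=-1
row 1: diag=8, rhs=24; c'=1/8, d'=3
row 2: denom=8−1·1/8=63/8; d'=(-16−1·3)/(63/8)=-152/63
row 3: denom=8−3·8/21=48/7; d'=(22−3·-152/63)/(48/7)=307/72
row 4: denom=6−1·7/48=281/48; d'=(-24−1·307/72)/(281/48)=-4070/843
back: M4=-4070/843
back: M3=307/72−7/48·-4070/843=1396/281
back: M2=-152/63−8/21·1396/281=-10888/2529
back: M1=3−1/8·-10888/2529=8948/2529
M: M0=0, M1=8948/2529, M2=-10888/2529, M3=1396/281, M4=-4070/843, M5=0
seg 0: a=1, c=M0/2=0, d=(M1−M0)/(6·3)=4474/22761, b=Δ0−h0·(2M0+M1)/6=-9532/2529
seg 1: a=-5, c=M1/2=4474/2529, d=(M2−M1)/(6·1)=-1102/843, b=Δ1−h1·(2M1+M2)/6=3890/2529
seg 2: a=-3, c=M2/2=-5444/2529, d=(M3−M2)/(6·3)=11726/22761, b=Δ2−h2·(2M2+M3)/6=2920/2529
seg 3: a=-5, c=M3/2=698/281, d=(M4−M3)/(6·1)=-4129/2529, b=Δ3−h3·(2M3+M4)/6=5434/2529
seg 4: a=-2, c=M4/2=-2035/843, d=(M5−M4)/(6·2)=2035/5058, b=Δ4−h4·(2M4+M5)/6=5611/2529
t_q=7/2 → seg 1, τ=1/2; S=-5+3890/2529·τ+4474/2529·τ²+-1102/843·τ³=-39979/10116

  seg 0: a=1 b=-9532/2529 c=0 d=4474/22761
  seg 1: a=-5 b=3890/2529 c=4474/2529 d=-1102/843
  seg 2: a=-3 b=2920/2529 c=-5444/2529 d=11726/22761
  seg 3: a=-5 b=5434/2529 c=698/281 d=-4129/2529
  seg 4: a=-2 b=5611/2529 c=-2035/843 d=2035/5058
S(7/2) = -39979/10116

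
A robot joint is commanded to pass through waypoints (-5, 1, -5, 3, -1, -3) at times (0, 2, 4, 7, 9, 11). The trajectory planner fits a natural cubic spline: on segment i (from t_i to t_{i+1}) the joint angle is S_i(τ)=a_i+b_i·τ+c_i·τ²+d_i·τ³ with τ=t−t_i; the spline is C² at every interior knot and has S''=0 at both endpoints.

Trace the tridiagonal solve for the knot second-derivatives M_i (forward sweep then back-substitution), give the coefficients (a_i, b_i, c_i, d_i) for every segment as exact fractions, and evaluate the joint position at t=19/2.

Δ: Δ0=3, Δ1=-3, Δ2=8/3, Δ3=-2, Δ4=-1
row 1: diag=8, rhs=-36; c'=1/4, d'=-9/2
row 2: denom=10−2·1/4=19/2; d'=(34−2·-9/2)/(19/2)=86/19
row 3: denom=10−3·6/19=172/19; d'=(-28−3·86/19)/(172/19)=-395/86
row 4: denom=8−2·19/86=325/43; d'=(6−2·-395/86)/(325/43)=653/325
back: M4=653/325
back: M3=-395/86−19/86·653/325=-1637/325
back: M2=86/19−6/19·-1637/325=1988/325
back: M1=-9/2−1/4·1988/325=-3919/650
M: M0=0, M1=-3919/650, M2=1988/325, M3=-1637/325, M4=653/325, M5=0
seg 0: a=-5, c=M0/2=0, d=(M1−M0)/(6·2)=-3919/7800, b=Δ0−h0·(2M0+M1)/6=9769/1950
seg 1: a=1, c=M1/2=-3919/1300, d=(M2−M1)/(6·2)=1579/1560, b=Δ1−h1·(2M1+M2)/6=-994/975
seg 2: a=-5, c=M2/2=994/325, d=(M3−M2)/(6·3)=-145/234, b=Δ2−h2·(2M2+M3)/6=-1817/1950
seg 3: a=3, c=M3/2=-1637/650, d=(M4−M3)/(6·2)=229/390, b=Δ3−h3·(2M3+M4)/6=671/975
seg 4: a=-1, c=M4/2=653/650, d=(M5−M4)/(6·2)=-653/3900, b=Δ4−h4·(2M4+M5)/6=-2281/975
t_q=19/2 → seg 4, τ=1/2; S=-1+-2281/975·τ+653/650·τ²+-653/3900·τ³=-20171/10400

  seg 0: a=-5 b=9769/1950 c=0 d=-3919/7800
  seg 1: a=1 b=-994/975 c=-3919/1300 d=1579/1560
  seg 2: a=-5 b=-1817/1950 c=994/325 d=-145/234
  seg 3: a=3 b=671/975 c=-1637/650 d=229/390
  seg 4: a=-1 b=-2281/975 c=653/650 d=-653/3900
S(19/2) = -20171/10400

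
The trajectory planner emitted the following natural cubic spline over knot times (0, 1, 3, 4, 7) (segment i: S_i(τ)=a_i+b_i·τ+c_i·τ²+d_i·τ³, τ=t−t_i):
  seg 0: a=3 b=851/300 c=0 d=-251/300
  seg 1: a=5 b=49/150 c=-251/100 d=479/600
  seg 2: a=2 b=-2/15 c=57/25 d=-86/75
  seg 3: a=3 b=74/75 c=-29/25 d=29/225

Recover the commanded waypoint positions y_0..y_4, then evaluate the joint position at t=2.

y_0 = S_0(0) = a_0 = 3
y_1 = S_1(0) = a_1 = 5
y_2 = S_2(0) = a_2 = 2
y_3 = S_3(0) = a_3 = 3
y_4 = S_3(3) = -1
t_q=2 is in segment 1 (τ=1); S_1(τ)=723/200

y_0=3 y_1=5 y_2=2 y_3=3 y_4=-1
S(2) = 723/200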